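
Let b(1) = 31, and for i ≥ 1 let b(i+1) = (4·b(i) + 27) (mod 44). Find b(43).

b(1) = 31; b(2) = 19; b(3) = 15; b(4) = 43; b(5) = 23; b(6) = 31.
Since b(6) = b(1) = 31, the sequence is periodic with period 5.
(43 - 1) mod 5 = 2, so b(43) = b(3) = 15.

15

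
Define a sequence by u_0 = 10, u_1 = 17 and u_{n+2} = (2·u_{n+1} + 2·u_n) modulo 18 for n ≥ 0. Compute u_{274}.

14

u_0 = 10; u_1 = 17; u_2 = 0; u_3 = 16; u_4 = 14; u_5 = 6; u_6 = 4; u_7 = 2; u_8 = 12; u_9 = 10; u_{10} = 8; u_{11} = 0; u_{12} = 16.
Since (u_{11}, u_{12}) = (u_2, u_3) = (0, 16) (two consecutive terms determine the rest), the sequence is eventually periodic: after a pre-period of length 2 it cycles with period 9.
For n ≥ 2, u_n depends only on (n - 2) mod 9. (274 - 2) mod 9 = 2, so u_{274} = u_4 = 14.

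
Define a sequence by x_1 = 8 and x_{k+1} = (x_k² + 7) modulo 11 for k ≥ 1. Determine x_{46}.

8

We have x_1 = 8, x_2 = 5, x_3 = 10, x_4 = 8.
The sequence repeats with period 3.
(46 - 1) mod 3 = 0, so x_{46} = x_1 = 8.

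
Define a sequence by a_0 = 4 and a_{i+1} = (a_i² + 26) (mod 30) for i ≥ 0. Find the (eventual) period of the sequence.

6

a_0 = 4, a_1 = 12, a_2 = 20, a_3 = 6, a_4 = 2, a_5 = 0, a_6 = 26, a_7 = 12.
Since a_7 = a_1 = 12, the sequence is eventually periodic: after a pre-period of length 1 it cycles with period 6.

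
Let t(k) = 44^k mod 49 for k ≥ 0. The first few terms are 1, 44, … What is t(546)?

Computing terms: t(0) = 1, t(1) = 44, t(2) = 25, t(3) = 22, t(4) = 37, t(5) = 11, t(6) = 43, t(7) = 30, t(8) = 46, t(9) = 15, t(10) = 23, t(11) = 32, t(12) = 36, t(13) = 16, t(14) = 18, t(15) = 8, t(16) = 9, t(17) = 4, t(18) = 29, t(19) = 2, t(20) = 39, t(21) = 1.
Since t(21) = t(0) = 1, the sequence is periodic with period 21.
(546 - 0) mod 21 = 0, so t(546) = t(0) = 1.

1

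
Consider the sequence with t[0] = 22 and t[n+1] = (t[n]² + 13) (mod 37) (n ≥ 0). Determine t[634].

We have t[0] = 22; t[1] = 16; t[2] = 10; t[3] = 2; t[4] = 17; t[5] = 6; t[6] = 12; t[7] = 9; t[8] = 20; t[9] = 6.
Since t[9] = t[5] = 6, the sequence is eventually periodic: after a pre-period of length 5 it cycles with period 4.
For n ≥ 5, t[n] depends only on (n - 5) mod 4. (634 - 5) mod 4 = 1, so t[634] = t[6] = 12.

12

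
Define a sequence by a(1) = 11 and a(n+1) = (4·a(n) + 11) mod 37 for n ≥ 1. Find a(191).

Computing terms: a(1) = 11,  a(2) = 18,  a(3) = 9,  a(4) = 10,  a(5) = 14,  a(6) = 30,  a(7) = 20,  a(8) = 17,  a(9) = 5,  a(10) = 31,  a(11) = 24,  a(12) = 33,  a(13) = 32,  a(14) = 28,  a(15) = 12,  a(16) = 22,  a(17) = 25,  a(18) = 0,  a(19) = 11.
Since a(19) = a(1) = 11, the sequence is periodic with period 18.
(191 - 1) mod 18 = 10, so a(191) = a(11) = 24.

24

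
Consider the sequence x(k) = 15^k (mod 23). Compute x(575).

We have x(1) = 15,  x(2) = 18,  x(3) = 17,  x(4) = 2,  x(5) = 7,  x(6) = 13,  x(7) = 11,  x(8) = 4,  x(9) = 14,  x(10) = 3,  x(11) = 22,  x(12) = 8,  x(13) = 5,  x(14) = 6,  x(15) = 21,  x(16) = 16,  x(17) = 10,  x(18) = 12,  x(19) = 19,  x(20) = 9,  x(21) = 20,  x(22) = 1,  x(23) = 15.
The sequence repeats with period 22.
So x(575) = x(1 + ((575-1) mod 22)) = x(3) = 17.

17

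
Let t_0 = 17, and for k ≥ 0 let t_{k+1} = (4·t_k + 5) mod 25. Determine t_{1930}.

Listing terms: t_0 = 17, t_1 = 23, t_2 = 22, t_3 = 18, t_4 = 2, t_5 = 13, t_6 = 7, t_7 = 8, t_8 = 12, t_9 = 3, t_{10} = 17.
The sequence repeats with period 10.
So t_{1930} = t_{0 + ((1930-0) mod 10)} = t_0 = 17.

17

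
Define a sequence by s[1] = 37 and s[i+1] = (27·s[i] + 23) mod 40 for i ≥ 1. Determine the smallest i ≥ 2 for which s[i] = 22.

2

s[1] = 37,  s[2] = 22,  s[3] = 17,  s[4] = 2,  s[5] = 37.
The sequence repeats with period 4.
The value 22 first appears (with i ≥ 2) at s[2].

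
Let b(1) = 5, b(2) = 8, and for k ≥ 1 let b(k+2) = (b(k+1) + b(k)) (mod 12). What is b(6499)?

1

We have b(1) = 5, b(2) = 8, b(3) = 1, b(4) = 9, b(5) = 10, b(6) = 7, b(7) = 5, b(8) = 0, b(9) = 5, b(10) = 5, b(11) = 10, b(12) = 3, b(13) = 1, b(14) = 4, b(15) = 5, b(16) = 9, b(17) = 2, b(18) = 11, b(19) = 1, b(20) = 0, b(21) = 1, b(22) = 1, b(23) = 2, b(24) = 3, b(25) = 5, b(26) = 8.
Since (b(25), b(26)) = (b(1), b(2)) = (5, 8) (two consecutive terms determine the rest), the sequence is periodic with period 24.
So b(6499) = b(1 + ((6499-1) mod 24)) = b(19) = 1.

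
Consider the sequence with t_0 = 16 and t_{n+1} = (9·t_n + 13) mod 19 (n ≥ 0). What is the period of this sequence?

t_0 = 16,  t_1 = 5,  t_2 = 1,  t_3 = 3,  t_4 = 2,  t_5 = 12,  t_6 = 7,  t_7 = 0,  t_8 = 13,  t_9 = 16.
Since t_9 = t_0 = 16, the sequence is periodic with period 9.

9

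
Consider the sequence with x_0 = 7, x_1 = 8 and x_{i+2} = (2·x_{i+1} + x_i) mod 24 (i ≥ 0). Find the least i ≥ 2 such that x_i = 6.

3

x_0 = 7,  x_1 = 8,  x_2 = 23,  x_3 = 6,  x_4 = 11,  x_5 = 4,  x_6 = 19,  x_7 = 18,  x_8 = 7,  x_9 = 8.
The sequence repeats with period 8.
The value 6 first appears (with i ≥ 2) at x_3.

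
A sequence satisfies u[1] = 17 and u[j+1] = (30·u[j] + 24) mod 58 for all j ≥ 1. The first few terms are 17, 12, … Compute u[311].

4

We have u[1] = 17, u[2] = 12, u[3] = 36, u[4] = 2, u[5] = 26, u[6] = 50, u[7] = 16, u[8] = 40, u[9] = 6, u[10] = 30, u[11] = 54, u[12] = 20, u[13] = 44, u[14] = 10, u[15] = 34, u[16] = 0, u[17] = 24, u[18] = 48, u[19] = 14, u[20] = 38, u[21] = 4, u[22] = 28, u[23] = 52, u[24] = 18, u[25] = 42, u[26] = 8, u[27] = 32, u[28] = 56, u[29] = 22, u[30] = 46, u[31] = 12.
Since u[31] = u[2] = 12, the sequence is eventually periodic: after a pre-period of length 1 it cycles with period 29.
For j ≥ 2, u[j] depends only on (j - 2) mod 29. (311 - 2) mod 29 = 19, so u[311] = u[21] = 4.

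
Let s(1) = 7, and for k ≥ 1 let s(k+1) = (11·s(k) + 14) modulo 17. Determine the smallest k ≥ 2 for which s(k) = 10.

We have s(1) = 7; s(2) = 6; s(3) = 12; s(4) = 10; s(5) = 5; s(6) = 1; s(7) = 8; s(8) = 0; s(9) = 14; s(10) = 15; s(11) = 9; s(12) = 11; s(13) = 16; s(14) = 3; s(15) = 13; s(16) = 4; s(17) = 7.
The sequence repeats with period 16.
The value 10 first appears (with k ≥ 2) at s(4).

4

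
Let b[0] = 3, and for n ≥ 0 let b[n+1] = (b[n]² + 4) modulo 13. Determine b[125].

Listing terms: b[0] = 3; b[1] = 0; b[2] = 4; b[3] = 7; b[4] = 1; b[5] = 5; b[6] = 3.
The sequence repeats with period 6.
So b[125] = b[0 + ((125-0) mod 6)] = b[5] = 5.

5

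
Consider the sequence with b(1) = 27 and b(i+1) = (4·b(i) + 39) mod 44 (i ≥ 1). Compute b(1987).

We have b(1) = 27,  b(2) = 15,  b(3) = 11,  b(4) = 39,  b(5) = 19,  b(6) = 27.
The sequence repeats with period 5.
So b(1987) = b(1 + ((1987-1) mod 5)) = b(2) = 15.

15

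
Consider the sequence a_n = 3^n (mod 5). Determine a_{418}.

4

Listing terms: a_1 = 3,  a_2 = 4,  a_3 = 2,  a_4 = 1,  a_5 = 3.
The sequence repeats with period 4.
So a_{418} = a_{1 + ((418-1) mod 4)} = a_2 = 4.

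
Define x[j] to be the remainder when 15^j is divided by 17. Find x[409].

Listing terms: x[1] = 15, x[2] = 4, x[3] = 9, x[4] = 16, x[5] = 2, x[6] = 13, x[7] = 8, x[8] = 1, x[9] = 15.
Since x[9] = x[1] = 15, the sequence is periodic with period 8.
So x[409] = x[1 + ((409-1) mod 8)] = x[1] = 15.

15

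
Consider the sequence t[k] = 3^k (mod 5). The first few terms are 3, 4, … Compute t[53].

t[1] = 3,  t[2] = 4,  t[3] = 2,  t[4] = 1,  t[5] = 3.
The sequence repeats with period 4.
So t[53] = t[1 + ((53-1) mod 4)] = t[1] = 3.

3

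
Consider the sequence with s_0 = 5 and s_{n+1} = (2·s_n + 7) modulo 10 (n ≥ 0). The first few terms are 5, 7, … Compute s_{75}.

9

We have s_0 = 5; s_1 = 7; s_2 = 1; s_3 = 9; s_4 = 5.
Since s_4 = s_0 = 5, the sequence is periodic with period 4.
(75 - 0) mod 4 = 3, so s_{75} = s_3 = 9.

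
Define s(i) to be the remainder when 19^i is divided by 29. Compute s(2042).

9

Listing terms: s(0) = 1,  s(1) = 19,  s(2) = 13,  s(3) = 15,  s(4) = 24,  s(5) = 21,  s(6) = 22,  s(7) = 12,  s(8) = 25,  s(9) = 11,  s(10) = 6,  s(11) = 27,  s(12) = 20,  s(13) = 3,  s(14) = 28,  s(15) = 10,  s(16) = 16,  s(17) = 14,  s(18) = 5,  s(19) = 8,  s(20) = 7,  s(21) = 17,  s(22) = 4,  s(23) = 18,  s(24) = 23,  s(25) = 2,  s(26) = 9,  s(27) = 26,  s(28) = 1.
The sequence repeats with period 28.
(2042 - 0) mod 28 = 26, so s(2042) = s(26) = 9.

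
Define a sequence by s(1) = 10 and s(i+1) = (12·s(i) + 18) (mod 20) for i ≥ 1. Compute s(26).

Listing terms: s(1) = 10, s(2) = 18, s(3) = 14, s(4) = 6, s(5) = 10.
Since s(5) = s(1) = 10, the sequence is periodic with period 4.
(26 - 1) mod 4 = 1, so s(26) = s(2) = 18.

18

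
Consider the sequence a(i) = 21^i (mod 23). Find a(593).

11

We have a(0) = 1, a(1) = 21, a(2) = 4, a(3) = 15, a(4) = 16, a(5) = 14, a(6) = 18, a(7) = 10, a(8) = 3, a(9) = 17, a(10) = 12, a(11) = 22, a(12) = 2, a(13) = 19, a(14) = 8, a(15) = 7, a(16) = 9, a(17) = 5, a(18) = 13, a(19) = 20, a(20) = 6, a(21) = 11, a(22) = 1.
Since a(22) = a(0) = 1, the sequence is periodic with period 22.
So a(593) = a(0 + ((593-0) mod 22)) = a(21) = 11.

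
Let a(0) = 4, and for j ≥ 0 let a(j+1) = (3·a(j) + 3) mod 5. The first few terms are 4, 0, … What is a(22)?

a(0) = 4,  a(1) = 0,  a(2) = 3,  a(3) = 2,  a(4) = 4.
Since a(4) = a(0) = 4, the sequence is periodic with period 4.
So a(22) = a(0 + ((22-0) mod 4)) = a(2) = 3.

3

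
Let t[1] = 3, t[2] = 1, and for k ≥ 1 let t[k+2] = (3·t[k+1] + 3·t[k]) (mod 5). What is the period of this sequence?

4

Computing terms: t[1] = 3,  t[2] = 1,  t[3] = 2,  t[4] = 4,  t[5] = 3,  t[6] = 1.
The sequence repeats with period 4.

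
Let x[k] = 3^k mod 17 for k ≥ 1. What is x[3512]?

16

We have x[1] = 3,  x[2] = 9,  x[3] = 10,  x[4] = 13,  x[5] = 5,  x[6] = 15,  x[7] = 11,  x[8] = 16,  x[9] = 14,  x[10] = 8,  x[11] = 7,  x[12] = 4,  x[13] = 12,  x[14] = 2,  x[15] = 6,  x[16] = 1,  x[17] = 3.
Since x[17] = x[1] = 3, the sequence is periodic with period 16.
So x[3512] = x[1 + ((3512-1) mod 16)] = x[8] = 16.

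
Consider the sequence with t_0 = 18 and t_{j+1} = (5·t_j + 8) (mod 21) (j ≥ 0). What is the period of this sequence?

6

t_0 = 18; t_1 = 14; t_2 = 15; t_3 = 20; t_4 = 3; t_5 = 2; t_6 = 18.
Since t_6 = t_0 = 18, the sequence is periodic with period 6.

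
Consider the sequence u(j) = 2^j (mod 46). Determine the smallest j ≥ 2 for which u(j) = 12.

We have u(1) = 2,  u(2) = 4,  u(3) = 8,  u(4) = 16,  u(5) = 32,  u(6) = 18,  u(7) = 36,  u(8) = 26,  u(9) = 6,  u(10) = 12,  u(11) = 24,  u(12) = 2.
Since u(12) = u(1) = 2, the sequence is periodic with period 11.
The value 12 first appears (with j ≥ 2) at u(10).

10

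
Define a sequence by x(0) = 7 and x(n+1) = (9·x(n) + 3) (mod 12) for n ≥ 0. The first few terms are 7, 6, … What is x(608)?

3

Computing terms: x(0) = 7,  x(1) = 6,  x(2) = 9,  x(3) = 0,  x(4) = 3,  x(5) = 6.
Since x(5) = x(1) = 6, the sequence is eventually periodic: after a pre-period of length 1 it cycles with period 4.
For n ≥ 1, x(n) depends only on (n - 1) mod 4. (608 - 1) mod 4 = 3, so x(608) = x(4) = 3.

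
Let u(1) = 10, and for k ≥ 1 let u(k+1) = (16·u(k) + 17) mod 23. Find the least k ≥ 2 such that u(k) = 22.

Listing terms: u(1) = 10,  u(2) = 16,  u(3) = 20,  u(4) = 15,  u(5) = 4,  u(6) = 12,  u(7) = 2,  u(8) = 3,  u(9) = 19,  u(10) = 22,  u(11) = 1,  u(12) = 10.
The sequence repeats with period 11.
The value 22 first appears (with k ≥ 2) at u(10).

10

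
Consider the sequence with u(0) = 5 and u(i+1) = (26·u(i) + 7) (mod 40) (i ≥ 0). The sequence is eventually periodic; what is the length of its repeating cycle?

Listing terms: u(0) = 5, u(1) = 17, u(2) = 9, u(3) = 1, u(4) = 33, u(5) = 25, u(6) = 17.
Since u(6) = u(1) = 17, the sequence is eventually periodic: after a pre-period of length 1 it cycles with period 5.

5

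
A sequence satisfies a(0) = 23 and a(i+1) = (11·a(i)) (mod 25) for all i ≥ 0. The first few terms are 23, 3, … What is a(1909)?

18

Listing terms: a(0) = 23, a(1) = 3, a(2) = 8, a(3) = 13, a(4) = 18, a(5) = 23.
The sequence repeats with period 5.
So a(1909) = a(0 + ((1909-0) mod 5)) = a(4) = 18.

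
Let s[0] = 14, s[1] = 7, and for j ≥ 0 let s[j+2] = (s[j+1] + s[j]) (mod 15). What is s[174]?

6

Computing terms: s[0] = 14,  s[1] = 7,  s[2] = 6,  s[3] = 13,  s[4] = 4,  s[5] = 2,  s[6] = 6,  s[7] = 8,  s[8] = 14,  s[9] = 7.
Since (s[8], s[9]) = (s[0], s[1]) = (14, 7) (two consecutive terms determine the rest), the sequence is periodic with period 8.
(174 - 0) mod 8 = 6, so s[174] = s[6] = 6.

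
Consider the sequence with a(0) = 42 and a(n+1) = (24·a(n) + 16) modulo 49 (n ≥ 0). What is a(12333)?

Computing terms: a(0) = 42; a(1) = 44; a(2) = 43; a(3) = 19; a(4) = 31; a(5) = 25; a(6) = 28; a(7) = 2; a(8) = 15; a(9) = 33; a(10) = 24; a(11) = 4; a(12) = 14; a(13) = 9; a(14) = 36; a(15) = 47; a(16) = 17; a(17) = 32; a(18) = 0; a(19) = 16; a(20) = 8; a(21) = 12; a(22) = 10; a(23) = 11; a(24) = 35; a(25) = 23; a(26) = 29; a(27) = 26; a(28) = 3; a(29) = 39; a(30) = 21; a(31) = 30; a(32) = 1; a(33) = 40; a(34) = 45; a(35) = 18; a(36) = 7; a(37) = 37; a(38) = 22; a(39) = 5; a(40) = 38; a(41) = 46; a(42) = 42.
The sequence repeats with period 42.
(12333 - 0) mod 42 = 27, so a(12333) = a(27) = 26.

26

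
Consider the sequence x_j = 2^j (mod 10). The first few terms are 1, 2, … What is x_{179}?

Computing terms: x_0 = 1, x_1 = 2, x_2 = 4, x_3 = 8, x_4 = 6, x_5 = 2.
Since x_5 = x_1 = 2, the sequence is eventually periodic: after a pre-period of length 1 it cycles with period 4.
For j ≥ 1, x_j depends only on (j - 1) mod 4. (179 - 1) mod 4 = 2, so x_{179} = x_3 = 8.

8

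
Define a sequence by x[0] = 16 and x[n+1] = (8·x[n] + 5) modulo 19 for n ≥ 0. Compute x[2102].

Computing terms: x[0] = 16, x[1] = 0, x[2] = 5, x[3] = 7, x[4] = 4, x[5] = 18, x[6] = 16.
The sequence repeats with period 6.
So x[2102] = x[0 + ((2102-0) mod 6)] = x[2] = 5.

5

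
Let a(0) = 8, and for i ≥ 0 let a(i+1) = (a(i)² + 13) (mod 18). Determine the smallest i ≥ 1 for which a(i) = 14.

a(0) = 8, a(1) = 5, a(2) = 2, a(3) = 17, a(4) = 14, a(5) = 11, a(6) = 8.
Since a(6) = a(0) = 8, the sequence is periodic with period 6.
The value 14 first appears (with i ≥ 1) at a(4).

4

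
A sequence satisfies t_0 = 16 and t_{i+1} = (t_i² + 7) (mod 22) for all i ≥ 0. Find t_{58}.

10

Listing terms: t_0 = 16; t_1 = 21; t_2 = 8; t_3 = 5; t_4 = 10; t_5 = 19; t_6 = 16.
The sequence repeats with period 6.
So t_{58} = t_{0 + ((58-0) mod 6)} = t_4 = 10.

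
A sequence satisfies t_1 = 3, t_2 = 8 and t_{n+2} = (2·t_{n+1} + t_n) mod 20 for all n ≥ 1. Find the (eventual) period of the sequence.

t_1 = 3, t_2 = 8, t_3 = 19, t_4 = 6, t_5 = 11, t_6 = 8, t_7 = 7, t_8 = 2, t_9 = 11, t_{10} = 4, t_{11} = 19, t_{12} = 2, t_{13} = 3, t_{14} = 8.
Since (t_{13}, t_{14}) = (t_1, t_2) = (3, 8) (two consecutive terms determine the rest), the sequence is periodic with period 12.

12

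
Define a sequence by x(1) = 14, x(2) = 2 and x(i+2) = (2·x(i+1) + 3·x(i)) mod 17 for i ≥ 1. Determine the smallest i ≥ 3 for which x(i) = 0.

8

We have x(1) = 14, x(2) = 2, x(3) = 12, x(4) = 13, x(5) = 11, x(6) = 10, x(7) = 2, x(8) = 0, x(9) = 6, x(10) = 12, x(11) = 8, x(12) = 1, x(13) = 9, x(14) = 4, x(15) = 1, x(16) = 14, x(17) = 14, x(18) = 2.
The sequence repeats with period 16.
The value 0 first appears (with i ≥ 3) at x(8).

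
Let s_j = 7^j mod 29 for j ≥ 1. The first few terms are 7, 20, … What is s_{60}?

23

s_1 = 7,  s_2 = 20,  s_3 = 24,  s_4 = 23,  s_5 = 16,  s_6 = 25,  s_7 = 1,  s_8 = 7.
Since s_8 = s_1 = 7, the sequence is periodic with period 7.
(60 - 1) mod 7 = 3, so s_{60} = s_4 = 23.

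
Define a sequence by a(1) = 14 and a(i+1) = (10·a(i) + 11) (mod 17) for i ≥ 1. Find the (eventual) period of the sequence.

Computing terms: a(1) = 14, a(2) = 15, a(3) = 8, a(4) = 6, a(5) = 3, a(6) = 7, a(7) = 13, a(8) = 5, a(9) = 10, a(10) = 9, a(11) = 16, a(12) = 1, a(13) = 4, a(14) = 0, a(15) = 11, a(16) = 2, a(17) = 14.
Since a(17) = a(1) = 14, the sequence is periodic with period 16.

16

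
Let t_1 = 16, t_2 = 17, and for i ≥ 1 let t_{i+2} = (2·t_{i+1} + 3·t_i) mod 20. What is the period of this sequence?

4

We have t_1 = 16,  t_2 = 17,  t_3 = 2,  t_4 = 15,  t_5 = 16,  t_6 = 17.
The sequence repeats with period 4.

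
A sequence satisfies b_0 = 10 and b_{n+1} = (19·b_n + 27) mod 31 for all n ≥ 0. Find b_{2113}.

20

We have b_0 = 10,  b_1 = 0,  b_2 = 27,  b_3 = 13,  b_4 = 26,  b_5 = 25,  b_6 = 6,  b_7 = 17,  b_8 = 9,  b_9 = 12,  b_{10} = 7,  b_{11} = 5,  b_{12} = 29,  b_{13} = 20,  b_{14} = 4,  b_{15} = 10.
The sequence repeats with period 15.
So b_{2113} = b_{0 + ((2113-0) mod 15)} = b_{13} = 20.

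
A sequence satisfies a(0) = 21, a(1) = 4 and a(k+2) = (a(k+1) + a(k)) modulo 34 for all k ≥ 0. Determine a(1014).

Listing terms: a(0) = 21; a(1) = 4; a(2) = 25; a(3) = 29; a(4) = 20; a(5) = 15; a(6) = 1; a(7) = 16; a(8) = 17; a(9) = 33; a(10) = 16; a(11) = 15; a(12) = 31; a(13) = 12; a(14) = 9; a(15) = 21; a(16) = 30; a(17) = 17; a(18) = 13; a(19) = 30; a(20) = 9; a(21) = 5; a(22) = 14; a(23) = 19; a(24) = 33; a(25) = 18; a(26) = 17; a(27) = 1; a(28) = 18; a(29) = 19; a(30) = 3; a(31) = 22; a(32) = 25; a(33) = 13; a(34) = 4; a(35) = 17; a(36) = 21; a(37) = 4.
The sequence repeats with period 36.
So a(1014) = a(0 + ((1014-0) mod 36)) = a(6) = 1.

1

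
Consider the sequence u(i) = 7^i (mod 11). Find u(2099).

We have u(1) = 7, u(2) = 5, u(3) = 2, u(4) = 3, u(5) = 10, u(6) = 4, u(7) = 6, u(8) = 9, u(9) = 8, u(10) = 1, u(11) = 7.
Since u(11) = u(1) = 7, the sequence is periodic with period 10.
(2099 - 1) mod 10 = 8, so u(2099) = u(9) = 8.

8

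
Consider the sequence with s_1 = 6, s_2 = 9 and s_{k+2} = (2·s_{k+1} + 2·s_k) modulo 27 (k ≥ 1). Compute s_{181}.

6

Computing terms: s_1 = 6, s_2 = 9, s_3 = 3, s_4 = 24, s_5 = 0, s_6 = 21, s_7 = 15, s_8 = 18, s_9 = 12, s_{10} = 6, s_{11} = 9.
The sequence repeats with period 9.
So s_{181} = s_{1 + ((181-1) mod 9)} = s_1 = 6.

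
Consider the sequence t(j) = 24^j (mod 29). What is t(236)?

Computing terms: t(1) = 24, t(2) = 25, t(3) = 20, t(4) = 16, t(5) = 7, t(6) = 23, t(7) = 1, t(8) = 24.
The sequence repeats with period 7.
(236 - 1) mod 7 = 4, so t(236) = t(5) = 7.

7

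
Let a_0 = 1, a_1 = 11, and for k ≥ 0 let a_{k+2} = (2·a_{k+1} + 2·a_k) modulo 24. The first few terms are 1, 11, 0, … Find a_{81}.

16

Listing terms: a_0 = 1, a_1 = 11, a_2 = 0, a_3 = 22, a_4 = 20, a_5 = 12, a_6 = 16, a_7 = 8, a_8 = 0, a_9 = 16, a_{10} = 8.
Since (a_9, a_{10}) = (a_6, a_7) = (16, 8) (two consecutive terms determine the rest), the sequence is eventually periodic: after a pre-period of length 6 it cycles with period 3.
For k ≥ 6, a_k depends only on (k - 6) mod 3. (81 - 6) mod 3 = 0, so a_{81} = a_6 = 16.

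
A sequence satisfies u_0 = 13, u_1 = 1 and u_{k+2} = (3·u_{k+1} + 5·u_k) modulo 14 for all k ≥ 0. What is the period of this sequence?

We have u_0 = 13, u_1 = 1, u_2 = 12, u_3 = 13, u_4 = 1.
The sequence repeats with period 3.

3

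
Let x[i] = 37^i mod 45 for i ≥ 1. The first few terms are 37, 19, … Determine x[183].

Computing terms: x[1] = 37,  x[2] = 19,  x[3] = 28,  x[4] = 1,  x[5] = 37.
The sequence repeats with period 4.
(183 - 1) mod 4 = 2, so x[183] = x[3] = 28.

28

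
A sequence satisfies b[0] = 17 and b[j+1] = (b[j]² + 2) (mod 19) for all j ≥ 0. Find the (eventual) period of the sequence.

b[0] = 17, b[1] = 6, b[2] = 0, b[3] = 2, b[4] = 6.
Since b[4] = b[1] = 6, the sequence is eventually periodic: after a pre-period of length 1 it cycles with period 3.

3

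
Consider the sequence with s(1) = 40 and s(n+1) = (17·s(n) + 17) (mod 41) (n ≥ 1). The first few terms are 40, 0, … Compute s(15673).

Computing terms: s(1) = 40; s(2) = 0; s(3) = 17; s(4) = 19; s(5) = 12; s(6) = 16; s(7) = 2; s(8) = 10; s(9) = 23; s(10) = 39; s(11) = 24; s(12) = 15; s(13) = 26; s(14) = 8; s(15) = 30; s(16) = 35; s(17) = 38; s(18) = 7; s(19) = 13; s(20) = 33; s(21) = 4; s(22) = 3; s(23) = 27; s(24) = 25; s(25) = 32; s(26) = 28; s(27) = 1; s(28) = 34; s(29) = 21; s(30) = 5; s(31) = 20; s(32) = 29; s(33) = 18; s(34) = 36; s(35) = 14; s(36) = 9; s(37) = 6; s(38) = 37; s(39) = 31; s(40) = 11; s(41) = 40.
The sequence repeats with period 40.
So s(15673) = s(1 + ((15673-1) mod 40)) = s(33) = 18.

18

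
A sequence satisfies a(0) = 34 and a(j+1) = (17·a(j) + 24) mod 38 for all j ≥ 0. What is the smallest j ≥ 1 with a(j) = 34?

9

We have a(0) = 34; a(1) = 32; a(2) = 36; a(3) = 28; a(4) = 6; a(5) = 12; a(6) = 0; a(7) = 24; a(8) = 14; a(9) = 34.
The sequence repeats with period 9.
The value 34 next appears (with j ≥ 1) at a(9).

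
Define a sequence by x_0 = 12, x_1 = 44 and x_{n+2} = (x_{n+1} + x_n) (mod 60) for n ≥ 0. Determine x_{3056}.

48

Computing terms: x_0 = 12,  x_1 = 44,  x_2 = 56,  x_3 = 40,  x_4 = 36,  x_5 = 16,  x_6 = 52,  x_7 = 8,  x_8 = 0,  x_9 = 8,  x_{10} = 8,  x_{11} = 16,  x_{12} = 24,  x_{13} = 40,  x_{14} = 4,  x_{15} = 44,  x_{16} = 48,  x_{17} = 32,  x_{18} = 20,  x_{19} = 52,  x_{20} = 12,  x_{21} = 4,  x_{22} = 16,  x_{23} = 20,  x_{24} = 36,  x_{25} = 56,  x_{26} = 32,  x_{27} = 28,  x_{28} = 0,  x_{29} = 28,  x_{30} = 28,  x_{31} = 56,  x_{32} = 24,  x_{33} = 20,  x_{34} = 44,  x_{35} = 4,  x_{36} = 48,  x_{37} = 52,  x_{38} = 40,  x_{39} = 32,  x_{40} = 12,  x_{41} = 44.
The sequence repeats with period 40.
So x_{3056} = x_{0 + ((3056-0) mod 40)} = x_{16} = 48.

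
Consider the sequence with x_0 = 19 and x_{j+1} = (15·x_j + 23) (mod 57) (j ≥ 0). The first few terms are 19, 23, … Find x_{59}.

Listing terms: x_0 = 19; x_1 = 23; x_2 = 26; x_3 = 14; x_4 = 5; x_5 = 41; x_6 = 11; x_7 = 17; x_8 = 50; x_9 = 32; x_{10} = 47; x_{11} = 44; x_{12} = 56; x_{13} = 8; x_{14} = 29; x_{15} = 2; x_{16} = 53; x_{17} = 20; x_{18} = 38; x_{19} = 23.
Since x_{19} = x_1 = 23, the sequence is eventually periodic: after a pre-period of length 1 it cycles with period 18.
For j ≥ 1, x_j depends only on (j - 1) mod 18. (59 - 1) mod 18 = 4, so x_{59} = x_5 = 41.

41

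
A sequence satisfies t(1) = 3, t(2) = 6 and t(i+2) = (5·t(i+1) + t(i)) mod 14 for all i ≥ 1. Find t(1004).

Computing terms: t(1) = 3,  t(2) = 6,  t(3) = 5,  t(4) = 3,  t(5) = 6.
Since (t(4), t(5)) = (t(1), t(2)) = (3, 6) (two consecutive terms determine the rest), the sequence is periodic with period 3.
So t(1004) = t(1 + ((1004-1) mod 3)) = t(2) = 6.

6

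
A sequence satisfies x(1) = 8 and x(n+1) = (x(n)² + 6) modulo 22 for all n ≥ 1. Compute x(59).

We have x(1) = 8,  x(2) = 4,  x(3) = 0,  x(4) = 6,  x(5) = 20,  x(6) = 10,  x(7) = 18,  x(8) = 0.
Since x(8) = x(3) = 0, the sequence is eventually periodic: after a pre-period of length 2 it cycles with period 5.
For n ≥ 3, x(n) depends only on (n - 3) mod 5. (59 - 3) mod 5 = 1, so x(59) = x(4) = 6.

6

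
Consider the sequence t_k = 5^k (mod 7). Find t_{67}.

5

We have t_0 = 1, t_1 = 5, t_2 = 4, t_3 = 6, t_4 = 2, t_5 = 3, t_6 = 1.
Since t_6 = t_0 = 1, the sequence is periodic with period 6.
(67 - 0) mod 6 = 1, so t_{67} = t_1 = 5.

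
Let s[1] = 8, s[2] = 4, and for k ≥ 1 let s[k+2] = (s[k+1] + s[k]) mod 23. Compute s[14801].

19

Computing terms: s[1] = 8, s[2] = 4, s[3] = 12, s[4] = 16, s[5] = 5, s[6] = 21, s[7] = 3, s[8] = 1, s[9] = 4, s[10] = 5, s[11] = 9, s[12] = 14, s[13] = 0, s[14] = 14, s[15] = 14, s[16] = 5, s[17] = 19, s[18] = 1, s[19] = 20, s[20] = 21, s[21] = 18, s[22] = 16, s[23] = 11, s[24] = 4, s[25] = 15, s[26] = 19, s[27] = 11, s[28] = 7, s[29] = 18, s[30] = 2, s[31] = 20, s[32] = 22, s[33] = 19, s[34] = 18, s[35] = 14, s[36] = 9, s[37] = 0, s[38] = 9, s[39] = 9, s[40] = 18, s[41] = 4, s[42] = 22, s[43] = 3, s[44] = 2, s[45] = 5, s[46] = 7, s[47] = 12, s[48] = 19, s[49] = 8, s[50] = 4.
Since (s[49], s[50]) = (s[1], s[2]) = (8, 4) (two consecutive terms determine the rest), the sequence is periodic with period 48.
So s[14801] = s[1 + ((14801-1) mod 48)] = s[17] = 19.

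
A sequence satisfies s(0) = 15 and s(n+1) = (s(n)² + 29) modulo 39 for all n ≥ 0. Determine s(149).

We have s(0) = 15,  s(1) = 20,  s(2) = 0,  s(3) = 29,  s(4) = 12,  s(5) = 17,  s(6) = 6,  s(7) = 26,  s(8) = 3,  s(9) = 38,  s(10) = 30,  s(11) = 32,  s(12) = 0.
Since s(12) = s(2) = 0, the sequence is eventually periodic: after a pre-period of length 2 it cycles with period 10.
For n ≥ 2, s(n) depends only on (n - 2) mod 10. (149 - 2) mod 10 = 7, so s(149) = s(9) = 38.

38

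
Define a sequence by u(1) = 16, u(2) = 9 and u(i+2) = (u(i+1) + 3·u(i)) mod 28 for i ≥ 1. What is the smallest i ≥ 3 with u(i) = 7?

12

Computing terms: u(1) = 16; u(2) = 9; u(3) = 1; u(4) = 0; u(5) = 3; u(6) = 3; u(7) = 12; u(8) = 21; u(9) = 1; u(10) = 8; u(11) = 11; u(12) = 7; u(13) = 12; u(14) = 5; u(15) = 13; u(16) = 0; u(17) = 11; u(18) = 11; u(19) = 16; u(20) = 21; u(21) = 13; u(22) = 20; u(23) = 3; u(24) = 7; u(25) = 16; u(26) = 9.
Since (u(25), u(26)) = (u(1), u(2)) = (16, 9) (two consecutive terms determine the rest), the sequence is periodic with period 24.
The value 7 first appears (with i ≥ 3) at u(12).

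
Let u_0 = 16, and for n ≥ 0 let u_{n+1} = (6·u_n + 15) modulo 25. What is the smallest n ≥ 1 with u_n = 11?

1

Computing terms: u_0 = 16,  u_1 = 11,  u_2 = 6,  u_3 = 1,  u_4 = 21,  u_5 = 16.
The sequence repeats with period 5.
The value 11 first appears (with n ≥ 1) at u_1.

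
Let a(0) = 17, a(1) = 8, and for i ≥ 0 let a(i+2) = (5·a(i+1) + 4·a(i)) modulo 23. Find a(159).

Listing terms: a(0) = 17, a(1) = 8, a(2) = 16, a(3) = 20, a(4) = 3, a(5) = 3, a(6) = 4, a(7) = 9, a(8) = 15, a(9) = 19, a(10) = 17, a(11) = 0, a(12) = 22, a(13) = 18, a(14) = 17, a(15) = 19, a(16) = 2, a(17) = 17, a(18) = 1, a(19) = 4, a(20) = 1, a(21) = 21, a(22) = 17, a(23) = 8.
Since (a(22), a(23)) = (a(0), a(1)) = (17, 8) (two consecutive terms determine the rest), the sequence is periodic with period 22.
(159 - 0) mod 22 = 5, so a(159) = a(5) = 3.

3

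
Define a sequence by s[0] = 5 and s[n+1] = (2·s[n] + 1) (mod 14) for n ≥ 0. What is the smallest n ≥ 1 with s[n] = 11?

1

Listing terms: s[0] = 5,  s[1] = 11,  s[2] = 9,  s[3] = 5.
The sequence repeats with period 3.
The value 11 first appears (with n ≥ 1) at s[1].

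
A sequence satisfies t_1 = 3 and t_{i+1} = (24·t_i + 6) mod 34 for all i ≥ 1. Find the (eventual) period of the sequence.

Listing terms: t_1 = 3, t_2 = 10, t_3 = 8, t_4 = 28, t_5 = 32, t_6 = 26, t_7 = 18, t_8 = 30, t_9 = 12, t_{10} = 22, t_{11} = 24, t_{12} = 4, t_{13} = 0, t_{14} = 6, t_{15} = 14, t_{16} = 2, t_{17} = 20, t_{18} = 10.
Since t_{18} = t_2 = 10, the sequence is eventually periodic: after a pre-period of length 1 it cycles with period 16.

16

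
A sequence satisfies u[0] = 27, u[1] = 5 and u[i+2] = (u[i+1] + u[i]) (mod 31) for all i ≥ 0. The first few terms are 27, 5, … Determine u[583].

0

We have u[0] = 27,  u[1] = 5,  u[2] = 1,  u[3] = 6,  u[4] = 7,  u[5] = 13,  u[6] = 20,  u[7] = 2,  u[8] = 22,  u[9] = 24,  u[10] = 15,  u[11] = 8,  u[12] = 23,  u[13] = 0,  u[14] = 23,  u[15] = 23,  u[16] = 15,  u[17] = 7,  u[18] = 22,  u[19] = 29,  u[20] = 20,  u[21] = 18,  u[22] = 7,  u[23] = 25,  u[24] = 1,  u[25] = 26,  u[26] = 27,  u[27] = 22,  u[28] = 18,  u[29] = 9,  u[30] = 27,  u[31] = 5.
Since (u[30], u[31]) = (u[0], u[1]) = (27, 5) (two consecutive terms determine the rest), the sequence is periodic with period 30.
So u[583] = u[0 + ((583-0) mod 30)] = u[13] = 0.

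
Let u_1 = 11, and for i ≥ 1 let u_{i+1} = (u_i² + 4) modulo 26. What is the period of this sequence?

Listing terms: u_1 = 11; u_2 = 21; u_3 = 3; u_4 = 13; u_5 = 17; u_6 = 7; u_7 = 1; u_8 = 5; u_9 = 3.
Since u_9 = u_3 = 3, the sequence is eventually periodic: after a pre-period of length 2 it cycles with period 6.

6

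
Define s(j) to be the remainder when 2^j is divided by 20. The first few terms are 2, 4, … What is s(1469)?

12

We have s(1) = 2; s(2) = 4; s(3) = 8; s(4) = 16; s(5) = 12; s(6) = 4.
Since s(6) = s(2) = 4, the sequence is eventually periodic: after a pre-period of length 1 it cycles with period 4.
For j ≥ 2, s(j) depends only on (j - 2) mod 4. (1469 - 2) mod 4 = 3, so s(1469) = s(5) = 12.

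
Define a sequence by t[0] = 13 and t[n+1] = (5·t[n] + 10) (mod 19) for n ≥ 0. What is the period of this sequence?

t[0] = 13, t[1] = 18, t[2] = 5, t[3] = 16, t[4] = 14, t[5] = 4, t[6] = 11, t[7] = 8, t[8] = 12, t[9] = 13.
Since t[9] = t[0] = 13, the sequence is periodic with period 9.

9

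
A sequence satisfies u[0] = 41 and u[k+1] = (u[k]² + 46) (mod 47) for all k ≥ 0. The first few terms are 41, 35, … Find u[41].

Computing terms: u[0] = 41; u[1] = 35; u[2] = 2; u[3] = 3; u[4] = 8; u[5] = 16; u[6] = 20; u[7] = 23; u[8] = 11; u[9] = 26; u[10] = 17; u[11] = 6; u[12] = 35.
Since u[12] = u[1] = 35, the sequence is eventually periodic: after a pre-period of length 1 it cycles with period 11.
For k ≥ 1, u[k] depends only on (k - 1) mod 11. (41 - 1) mod 11 = 7, so u[41] = u[8] = 11.

11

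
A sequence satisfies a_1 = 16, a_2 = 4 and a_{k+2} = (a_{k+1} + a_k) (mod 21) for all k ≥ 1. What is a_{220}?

18

Computing terms: a_1 = 16; a_2 = 4; a_3 = 20; a_4 = 3; a_5 = 2; a_6 = 5; a_7 = 7; a_8 = 12; a_9 = 19; a_{10} = 10; a_{11} = 8; a_{12} = 18; a_{13} = 5; a_{14} = 2; a_{15} = 7; a_{16} = 9; a_{17} = 16; a_{18} = 4.
Since (a_{17}, a_{18}) = (a_1, a_2) = (16, 4) (two consecutive terms determine the rest), the sequence is periodic with period 16.
(220 - 1) mod 16 = 11, so a_{220} = a_{12} = 18.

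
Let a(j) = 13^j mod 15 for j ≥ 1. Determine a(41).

We have a(1) = 13; a(2) = 4; a(3) = 7; a(4) = 1; a(5) = 13.
The sequence repeats with period 4.
(41 - 1) mod 4 = 0, so a(41) = a(1) = 13.

13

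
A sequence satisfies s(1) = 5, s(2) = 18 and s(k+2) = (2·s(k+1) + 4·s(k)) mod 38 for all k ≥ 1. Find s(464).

Computing terms: s(1) = 5,  s(2) = 18,  s(3) = 18,  s(4) = 32,  s(5) = 22,  s(6) = 20,  s(7) = 14,  s(8) = 32,  s(9) = 6,  s(10) = 26,  s(11) = 0,  s(12) = 28,  s(13) = 18,  s(14) = 34,  s(15) = 26,  s(16) = 36,  s(17) = 24,  s(18) = 2,  s(19) = 24,  s(20) = 18,  s(21) = 18.
Since (s(20), s(21)) = (s(2), s(3)) = (18, 18) (two consecutive terms determine the rest), the sequence is eventually periodic: after a pre-period of length 1 it cycles with period 18.
For k ≥ 2, s(k) depends only on (k - 2) mod 18. (464 - 2) mod 18 = 12, so s(464) = s(14) = 34.

34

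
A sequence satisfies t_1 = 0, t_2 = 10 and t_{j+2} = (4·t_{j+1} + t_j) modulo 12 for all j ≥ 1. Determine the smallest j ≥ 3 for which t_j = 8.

We have t_1 = 0; t_2 = 10; t_3 = 4; t_4 = 2; t_5 = 0; t_6 = 2; t_7 = 8; t_8 = 10; t_9 = 0; t_{10} = 10.
Since (t_9, t_{10}) = (t_1, t_2) = (0, 10) (two consecutive terms determine the rest), the sequence is periodic with period 8.
The value 8 first appears (with j ≥ 3) at t_7.

7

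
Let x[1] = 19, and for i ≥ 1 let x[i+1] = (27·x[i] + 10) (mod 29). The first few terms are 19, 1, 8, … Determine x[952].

10

Listing terms: x[1] = 19; x[2] = 1; x[3] = 8; x[4] = 23; x[5] = 22; x[6] = 24; x[7] = 20; x[8] = 28; x[9] = 12; x[10] = 15; x[11] = 9; x[12] = 21; x[13] = 26; x[14] = 16; x[15] = 7; x[16] = 25; x[17] = 18; x[18] = 3; x[19] = 4; x[20] = 2; x[21] = 6; x[22] = 27; x[23] = 14; x[24] = 11; x[25] = 17; x[26] = 5; x[27] = 0; x[28] = 10; x[29] = 19.
Since x[29] = x[1] = 19, the sequence is periodic with period 28.
So x[952] = x[1 + ((952-1) mod 28)] = x[28] = 10.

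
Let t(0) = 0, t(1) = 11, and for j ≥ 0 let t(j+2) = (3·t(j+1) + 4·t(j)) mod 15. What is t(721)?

11

Computing terms: t(0) = 0; t(1) = 11; t(2) = 3; t(3) = 8; t(4) = 6; t(5) = 5; t(6) = 9; t(7) = 2; t(8) = 12; t(9) = 14; t(10) = 0; t(11) = 11.
The sequence repeats with period 10.
(721 - 0) mod 10 = 1, so t(721) = t(1) = 11.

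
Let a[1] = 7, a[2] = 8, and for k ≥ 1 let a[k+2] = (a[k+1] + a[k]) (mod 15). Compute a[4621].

Listing terms: a[1] = 7, a[2] = 8, a[3] = 0, a[4] = 8, a[5] = 8, a[6] = 1, a[7] = 9, a[8] = 10, a[9] = 4, a[10] = 14, a[11] = 3, a[12] = 2, a[13] = 5, a[14] = 7, a[15] = 12, a[16] = 4, a[17] = 1, a[18] = 5, a[19] = 6, a[20] = 11, a[21] = 2, a[22] = 13, a[23] = 0, a[24] = 13, a[25] = 13, a[26] = 11, a[27] = 9, a[28] = 5, a[29] = 14, a[30] = 4, a[31] = 3, a[32] = 7, a[33] = 10, a[34] = 2, a[35] = 12, a[36] = 14, a[37] = 11, a[38] = 10, a[39] = 6, a[40] = 1, a[41] = 7, a[42] = 8.
The sequence repeats with period 40.
(4621 - 1) mod 40 = 20, so a[4621] = a[21] = 2.

2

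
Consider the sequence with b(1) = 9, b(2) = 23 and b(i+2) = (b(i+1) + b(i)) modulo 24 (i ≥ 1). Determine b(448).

b(1) = 9, b(2) = 23, b(3) = 8, b(4) = 7, b(5) = 15, b(6) = 22, b(7) = 13, b(8) = 11, b(9) = 0, b(10) = 11, b(11) = 11, b(12) = 22, b(13) = 9, b(14) = 7, b(15) = 16, b(16) = 23, b(17) = 15, b(18) = 14, b(19) = 5, b(20) = 19, b(21) = 0, b(22) = 19, b(23) = 19, b(24) = 14, b(25) = 9, b(26) = 23.
Since (b(25), b(26)) = (b(1), b(2)) = (9, 23) (two consecutive terms determine the rest), the sequence is periodic with period 24.
(448 - 1) mod 24 = 15, so b(448) = b(16) = 23.

23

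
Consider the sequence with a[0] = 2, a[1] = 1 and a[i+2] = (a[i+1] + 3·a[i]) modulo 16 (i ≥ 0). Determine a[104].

a[0] = 2, a[1] = 1, a[2] = 7, a[3] = 10, a[4] = 15, a[5] = 13, a[6] = 10, a[7] = 1, a[8] = 15, a[9] = 2, a[10] = 15, a[11] = 5, a[12] = 2, a[13] = 1.
Since (a[12], a[13]) = (a[0], a[1]) = (2, 1) (two consecutive terms determine the rest), the sequence is periodic with period 12.
(104 - 0) mod 12 = 8, so a[104] = a[8] = 15.

15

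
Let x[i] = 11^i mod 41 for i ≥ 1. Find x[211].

x[1] = 11; x[2] = 39; x[3] = 19; x[4] = 4; x[5] = 3; x[6] = 33; x[7] = 35; x[8] = 16; x[9] = 12; x[10] = 9; x[11] = 17; x[12] = 23; x[13] = 7; x[14] = 36; x[15] = 27; x[16] = 10; x[17] = 28; x[18] = 21; x[19] = 26; x[20] = 40; x[21] = 30; x[22] = 2; x[23] = 22; x[24] = 37; x[25] = 38; x[26] = 8; x[27] = 6; x[28] = 25; x[29] = 29; x[30] = 32; x[31] = 24; x[32] = 18; x[33] = 34; x[34] = 5; x[35] = 14; x[36] = 31; x[37] = 13; x[38] = 20; x[39] = 15; x[40] = 1; x[41] = 11.
The sequence repeats with period 40.
So x[211] = x[1 + ((211-1) mod 40)] = x[11] = 17.

17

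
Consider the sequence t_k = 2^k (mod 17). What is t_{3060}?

16

Listing terms: t_1 = 2, t_2 = 4, t_3 = 8, t_4 = 16, t_5 = 15, t_6 = 13, t_7 = 9, t_8 = 1, t_9 = 2.
The sequence repeats with period 8.
So t_{3060} = t_{1 + ((3060-1) mod 8)} = t_4 = 16.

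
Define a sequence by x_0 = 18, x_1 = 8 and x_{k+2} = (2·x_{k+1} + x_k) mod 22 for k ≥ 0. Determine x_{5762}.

We have x_0 = 18; x_1 = 8; x_2 = 12; x_3 = 10; x_4 = 10; x_5 = 8; x_6 = 4; x_7 = 16; x_8 = 14; x_9 = 0; x_{10} = 14; x_{11} = 6; x_{12} = 4; x_{13} = 14; x_{14} = 10; x_{15} = 12; x_{16} = 12; x_{17} = 14; x_{18} = 18; x_{19} = 6; x_{20} = 8; x_{21} = 0; x_{22} = 8; x_{23} = 16; x_{24} = 18; x_{25} = 8.
Since (x_{24}, x_{25}) = (x_0, x_1) = (18, 8) (two consecutive terms determine the rest), the sequence is periodic with period 24.
(5762 - 0) mod 24 = 2, so x_{5762} = x_2 = 12.

12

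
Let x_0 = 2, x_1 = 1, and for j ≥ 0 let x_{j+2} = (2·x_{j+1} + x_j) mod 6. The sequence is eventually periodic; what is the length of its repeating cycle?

8

Computing terms: x_0 = 2,  x_1 = 1,  x_2 = 4,  x_3 = 3,  x_4 = 4,  x_5 = 5,  x_6 = 2,  x_7 = 3,  x_8 = 2,  x_9 = 1.
The sequence repeats with period 8.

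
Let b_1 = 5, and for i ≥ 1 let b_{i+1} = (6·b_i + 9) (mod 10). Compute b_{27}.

9

Computing terms: b_1 = 5,  b_2 = 9,  b_3 = 3,  b_4 = 7,  b_5 = 1,  b_6 = 5.
Since b_6 = b_1 = 5, the sequence is periodic with period 5.
(27 - 1) mod 5 = 1, so b_{27} = b_2 = 9.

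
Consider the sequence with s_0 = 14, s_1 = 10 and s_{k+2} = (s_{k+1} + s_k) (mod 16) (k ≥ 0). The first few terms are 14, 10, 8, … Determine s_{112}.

We have s_0 = 14,  s_1 = 10,  s_2 = 8,  s_3 = 2,  s_4 = 10,  s_5 = 12,  s_6 = 6,  s_7 = 2,  s_8 = 8,  s_9 = 10,  s_{10} = 2,  s_{11} = 12,  s_{12} = 14,  s_{13} = 10.
The sequence repeats with period 12.
So s_{112} = s_{0 + ((112-0) mod 12)} = s_4 = 10.

10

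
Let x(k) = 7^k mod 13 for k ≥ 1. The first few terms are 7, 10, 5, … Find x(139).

6

Computing terms: x(1) = 7; x(2) = 10; x(3) = 5; x(4) = 9; x(5) = 11; x(6) = 12; x(7) = 6; x(8) = 3; x(9) = 8; x(10) = 4; x(11) = 2; x(12) = 1; x(13) = 7.
Since x(13) = x(1) = 7, the sequence is periodic with period 12.
So x(139) = x(1 + ((139-1) mod 12)) = x(7) = 6.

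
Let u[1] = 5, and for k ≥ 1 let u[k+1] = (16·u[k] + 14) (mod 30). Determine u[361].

20

Computing terms: u[1] = 5; u[2] = 4; u[3] = 18; u[4] = 2; u[5] = 16; u[6] = 0; u[7] = 14; u[8] = 28; u[9] = 12; u[10] = 26; u[11] = 10; u[12] = 24; u[13] = 8; u[14] = 22; u[15] = 6; u[16] = 20; u[17] = 4.
Since u[17] = u[2] = 4, the sequence is eventually periodic: after a pre-period of length 1 it cycles with period 15.
For k ≥ 2, u[k] depends only on (k - 2) mod 15. (361 - 2) mod 15 = 14, so u[361] = u[16] = 20.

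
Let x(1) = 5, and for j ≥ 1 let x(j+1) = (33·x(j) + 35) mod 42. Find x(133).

Listing terms: x(1) = 5, x(2) = 32, x(3) = 41, x(4) = 2, x(5) = 17, x(6) = 8, x(7) = 5.
Since x(7) = x(1) = 5, the sequence is periodic with period 6.
(133 - 1) mod 6 = 0, so x(133) = x(1) = 5.

5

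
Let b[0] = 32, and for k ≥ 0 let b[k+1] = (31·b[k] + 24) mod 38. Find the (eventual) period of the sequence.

6

We have b[0] = 32,  b[1] = 28,  b[2] = 18,  b[3] = 12,  b[4] = 16,  b[5] = 26,  b[6] = 32.
The sequence repeats with period 6.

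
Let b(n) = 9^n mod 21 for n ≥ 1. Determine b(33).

Computing terms: b(1) = 9,  b(2) = 18,  b(3) = 15,  b(4) = 9.
The sequence repeats with period 3.
(33 - 1) mod 3 = 2, so b(33) = b(3) = 15.

15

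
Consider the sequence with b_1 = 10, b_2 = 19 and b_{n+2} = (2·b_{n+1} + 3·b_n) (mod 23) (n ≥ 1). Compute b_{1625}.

0

We have b_1 = 10; b_2 = 19; b_3 = 22; b_4 = 9; b_5 = 15; b_6 = 11; b_7 = 21; b_8 = 6; b_9 = 6; b_{10} = 7; b_{11} = 9; b_{12} = 16; b_{13} = 13; b_{14} = 5; b_{15} = 3; b_{16} = 21; b_{17} = 5; b_{18} = 4; b_{19} = 0; b_{20} = 12; b_{21} = 1; b_{22} = 15; b_{23} = 10; b_{24} = 19.
Since (b_{23}, b_{24}) = (b_1, b_2) = (10, 19) (two consecutive terms determine the rest), the sequence is periodic with period 22.
(1625 - 1) mod 22 = 18, so b_{1625} = b_{19} = 0.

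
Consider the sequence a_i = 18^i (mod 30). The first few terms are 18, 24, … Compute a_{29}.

18

Computing terms: a_1 = 18, a_2 = 24, a_3 = 12, a_4 = 6, a_5 = 18.
Since a_5 = a_1 = 18, the sequence is periodic with period 4.
So a_{29} = a_{1 + ((29-1) mod 4)} = a_1 = 18.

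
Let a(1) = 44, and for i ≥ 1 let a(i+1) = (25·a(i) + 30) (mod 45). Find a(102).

20

Computing terms: a(1) = 44; a(2) = 5; a(3) = 20; a(4) = 35; a(5) = 5.
Since a(5) = a(2) = 5, the sequence is eventually periodic: after a pre-period of length 1 it cycles with period 3.
For i ≥ 2, a(i) depends only on (i - 2) mod 3. (102 - 2) mod 3 = 1, so a(102) = a(3) = 20.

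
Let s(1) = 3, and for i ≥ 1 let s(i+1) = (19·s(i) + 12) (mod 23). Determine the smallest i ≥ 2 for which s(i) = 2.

14

We have s(1) = 3, s(2) = 0, s(3) = 12, s(4) = 10, s(5) = 18, s(6) = 9, s(7) = 22, s(8) = 16, s(9) = 17, s(10) = 13, s(11) = 6, s(12) = 11, s(13) = 14, s(14) = 2, s(15) = 4, s(16) = 19, s(17) = 5, s(18) = 15, s(19) = 21, s(20) = 20, s(21) = 1, s(22) = 8, s(23) = 3.
Since s(23) = s(1) = 3, the sequence is periodic with period 22.
The value 2 first appears (with i ≥ 2) at s(14).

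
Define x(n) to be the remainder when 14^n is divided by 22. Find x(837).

We have x(0) = 1, x(1) = 14, x(2) = 20, x(3) = 16, x(4) = 4, x(5) = 12, x(6) = 14.
Since x(6) = x(1) = 14, the sequence is eventually periodic: after a pre-period of length 1 it cycles with period 5.
For n ≥ 1, x(n) depends only on (n - 1) mod 5. (837 - 1) mod 5 = 1, so x(837) = x(2) = 20.

20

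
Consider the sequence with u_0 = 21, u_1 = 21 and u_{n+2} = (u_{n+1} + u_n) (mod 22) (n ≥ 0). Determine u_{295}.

3

Listing terms: u_0 = 21, u_1 = 21, u_2 = 20, u_3 = 19, u_4 = 17, u_5 = 14, u_6 = 9, u_7 = 1, u_8 = 10, u_9 = 11, u_{10} = 21, u_{11} = 10, u_{12} = 9, u_{13} = 19, u_{14} = 6, u_{15} = 3, u_{16} = 9, u_{17} = 12, u_{18} = 21, u_{19} = 11, u_{20} = 10, u_{21} = 21, u_{22} = 9, u_{23} = 8, u_{24} = 17, u_{25} = 3, u_{26} = 20, u_{27} = 1, u_{28} = 21, u_{29} = 0, u_{30} = 21, u_{31} = 21.
Since (u_{30}, u_{31}) = (u_0, u_1) = (21, 21) (two consecutive terms determine the rest), the sequence is periodic with period 30.
So u_{295} = u_{0 + ((295-0) mod 30)} = u_{25} = 3.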